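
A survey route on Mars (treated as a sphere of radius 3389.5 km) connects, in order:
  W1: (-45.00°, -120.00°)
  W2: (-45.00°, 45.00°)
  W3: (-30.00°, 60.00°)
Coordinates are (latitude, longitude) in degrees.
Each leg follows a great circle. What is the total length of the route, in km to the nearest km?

6395 km

Leg W1→W2: central angle 1.5538 rad, distance 5266.5 km.
Leg W2→W3: central angle 0.3330 rad, distance 1128.8 km.
Total: 5266.5 + 1128.8 ≈ 6395 km.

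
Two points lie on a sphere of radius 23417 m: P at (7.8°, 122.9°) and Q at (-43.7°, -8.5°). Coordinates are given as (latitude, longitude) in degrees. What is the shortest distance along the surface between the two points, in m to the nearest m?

In radians: φ₁ = 0.1361, φ₂ = -0.7627, Δλ = -131.400° = -2.2934 rad.
Haversine: a = sin²(Δφ/2) + cos φ₁ cos φ₂ sin²(Δλ/2) = 0.1887 + (0.9907)(0.7230)(0.8307) = 0.78372.
Central angle c = 2·arcsin(√a) = 2.17420 rad.
Distance = R·c = 23417 × 2.1742 ≈ 50913 m.

50913 m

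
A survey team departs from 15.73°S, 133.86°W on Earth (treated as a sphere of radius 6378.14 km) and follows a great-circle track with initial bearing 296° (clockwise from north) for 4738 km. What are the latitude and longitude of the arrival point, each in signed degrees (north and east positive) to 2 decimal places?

4.92°, -171.46°

Angular distance δ = d/R = 4738/6378.14 = 0.74285 rad; initial bearing θ = 5.1662 rad.
sin φ₂ = sin φ₁ cos δ + cos φ₁ sin δ cos θ = (-0.2711)(0.7365) + (0.9625)(0.6764)(0.4384) = 0.0857, so φ₂ = 4.92°.
Δλ = atan2(sin θ sin δ cos φ₁, cos δ − sin φ₁ sin φ₂) = atan2(-0.5852, 0.7598) = -37.603°.
λ₂ = -133.860° − 37.603° = -171.46°.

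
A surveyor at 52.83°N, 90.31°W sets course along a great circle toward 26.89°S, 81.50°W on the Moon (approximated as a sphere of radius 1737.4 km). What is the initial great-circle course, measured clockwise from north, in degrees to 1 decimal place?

172.0°

With φ₁ = 0.9221, φ₂ = -0.4693, Δλ = 0.1538 rad, the forward-azimuth formula gives
θ = atan2( sin Δλ cos φ₂ , cos φ₁ sin φ₂ − sin φ₁ cos φ₂ cos Δλ ) = atan2(0.1366, -0.9756) = 172.03°.
So the initial bearing is 172.0°.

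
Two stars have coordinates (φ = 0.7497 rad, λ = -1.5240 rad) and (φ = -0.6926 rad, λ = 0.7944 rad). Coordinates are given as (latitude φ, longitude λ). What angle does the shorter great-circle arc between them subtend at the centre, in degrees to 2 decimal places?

In radians: φ₁ = 0.7497, φ₂ = -0.6926, Δλ = 132.835° = 2.3184 rad.
Haversine: a = sin²(Δφ/2) + cos φ₁ cos φ₂ sin²(Δλ/2) = 0.4359 + (0.7319)(0.7696)(0.8399) = 0.90903.
Central angle c = 2·arcsin(√a) = 2.52883 rad.
So the angular separation is 144.89°.

144.89°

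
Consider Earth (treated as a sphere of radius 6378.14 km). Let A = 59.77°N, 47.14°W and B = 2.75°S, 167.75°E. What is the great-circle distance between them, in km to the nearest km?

Let φ₁ = 1.0432 rad, φ₂ = -0.0480 rad, and Δλ = -2.5326 rad.
Haversine: a = sin²(Δφ/2) + cos φ₁ cos φ₂ sin²(Δλ/2) = 0.2693 + (0.5035)(0.9988)(0.9101) = 0.72698.
Central angle c = 2·arcsin(√a) = 2.04199 rad.
Distance = R·c = 6378.14 × 2.0420 ≈ 13024 km.

13024 km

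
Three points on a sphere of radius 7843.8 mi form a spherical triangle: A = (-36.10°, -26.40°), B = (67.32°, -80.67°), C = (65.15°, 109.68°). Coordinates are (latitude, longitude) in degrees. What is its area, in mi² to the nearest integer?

83044974 mi²

Side lengths (central angles): a = 0.8260, b = 2.4642, c = 1.9409 rad; semiperimeter s = 2.6155.
By l'Huilier's theorem, tan(E/4) = √[tan(s/2) tan((s−a)/2) tan((s−b)/2) tan((s−c)/2)], giving spherical excess E = 1.3498 rad.
Area = E·R² = 1.3498 × (7843.8)² ≈ 83044974 mi².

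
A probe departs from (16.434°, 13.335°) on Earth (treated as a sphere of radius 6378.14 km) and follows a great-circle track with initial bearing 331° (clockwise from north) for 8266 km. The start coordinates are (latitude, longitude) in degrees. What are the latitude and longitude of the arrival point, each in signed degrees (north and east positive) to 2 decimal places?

62.15°, -73.95°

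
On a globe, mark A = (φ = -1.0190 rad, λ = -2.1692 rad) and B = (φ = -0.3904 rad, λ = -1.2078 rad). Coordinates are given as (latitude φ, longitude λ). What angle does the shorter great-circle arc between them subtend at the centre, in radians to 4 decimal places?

Let φ₁ = -1.0190 rad, φ₂ = -0.3904 rad, and Δλ = 0.9614 rad.
Haversine: a = sin²(Δφ/2) + cos φ₁ cos φ₂ sin²(Δλ/2) = 0.0956 + (0.5242)(0.9248)(0.2138) = 0.19923.
Central angle c = 2·arcsin(√a) = 0.92536 rad.
So the angular separation is 0.9254 rad.

0.9254 rad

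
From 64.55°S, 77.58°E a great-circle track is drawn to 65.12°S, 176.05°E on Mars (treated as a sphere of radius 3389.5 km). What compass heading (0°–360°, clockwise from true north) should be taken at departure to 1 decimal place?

137.0°

With φ₁ = -1.1266, φ₂ = -1.1366, Δλ = 1.7186 rad, the forward-azimuth formula gives
θ = atan2( sin Δλ cos φ₂ , cos φ₁ sin φ₂ − sin φ₁ cos φ₂ cos Δλ ) = atan2(0.4161, -0.4458) = 136.97°.
So the initial bearing is 137.0°.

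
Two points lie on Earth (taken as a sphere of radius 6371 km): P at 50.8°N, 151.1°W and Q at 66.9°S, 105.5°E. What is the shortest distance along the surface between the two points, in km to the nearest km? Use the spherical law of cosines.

15609 km

With latitudes φ₁ = 50.800°, φ₂ = -66.900° and longitude difference Δλ = -103.400°:
cos c = sin φ₁ sin φ₂ + cos φ₁ cos φ₂ cos Δλ = (0.7749)(-0.9198) + (0.6320)(0.3923)(-0.2317) = -0.77028,
so c = arccos(-0.77028) = 2.45007 rad.
Distance = R·c = 6371 × 2.4501 ≈ 15609 km.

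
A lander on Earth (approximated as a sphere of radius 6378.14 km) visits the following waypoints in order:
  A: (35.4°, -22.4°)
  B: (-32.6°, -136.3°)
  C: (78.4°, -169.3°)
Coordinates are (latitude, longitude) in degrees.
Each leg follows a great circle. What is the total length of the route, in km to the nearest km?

26590 km

Leg A→B: central angle 2.2022 rad, distance 14046.2 km.
Leg B→C: central angle 1.9668 rad, distance 12544.3 km.
Total: 14046.2 + 12544.3 ≈ 26590 km.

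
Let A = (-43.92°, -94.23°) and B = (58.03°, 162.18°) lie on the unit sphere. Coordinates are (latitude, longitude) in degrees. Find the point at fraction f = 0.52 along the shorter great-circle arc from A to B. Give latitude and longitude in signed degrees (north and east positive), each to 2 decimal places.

13.39°, -136.45°

The central angle between A and B is δ = 2.3159 rad.
With f = 0.52, the slerp weights are sin((1−f)δ)/sin δ = 1.2196 and sin(fδ)/sin δ = 1.2702.
Weighted sum of the unit vectors: (1.2196)·(-0.0531,-0.7183,-0.6937) + (1.2702)·(-0.5041,0.1620,0.8483) = (-0.7051, -0.6703, 0.2315).
Converting back: φ = atan2(z, √(x²+y²)) = 13.39°, λ = atan2(y, x) = -136.45°.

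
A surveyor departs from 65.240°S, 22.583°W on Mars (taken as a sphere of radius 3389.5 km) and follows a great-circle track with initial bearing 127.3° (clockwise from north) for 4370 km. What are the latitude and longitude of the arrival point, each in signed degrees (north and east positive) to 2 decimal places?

Angular distance δ = d/R = 4370/3389.5 = 1.28928 rad; initial bearing θ = 2.2218 rad.
sin φ₂ = sin φ₁ cos δ + cos φ₁ sin δ cos θ = (-0.9081)(0.2778) + (0.4188)(0.9606)(-0.6060) = -0.4961, so φ₂ = -29.74°.
Δλ = atan2(sin θ sin δ cos φ₁, cos δ − sin φ₁ sin φ₂) = atan2(0.3200, -0.1727) = 118.347°.
λ₂ = -22.583° + 118.347° = 95.76°.

-29.74°, 95.76°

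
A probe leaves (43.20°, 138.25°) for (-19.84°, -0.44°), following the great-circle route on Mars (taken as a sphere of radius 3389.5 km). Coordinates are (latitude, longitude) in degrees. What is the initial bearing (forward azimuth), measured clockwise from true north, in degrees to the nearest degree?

291°

With φ₁ = 0.7540, φ₂ = -0.3463, Δλ = -2.4206 rad, the forward-azimuth formula gives
θ = atan2( sin Δλ cos φ₂ , cos φ₁ sin φ₂ − sin φ₁ cos φ₂ cos Δλ ) = atan2(-0.6209, 0.2363) = -69.17°.
Adding 360° brings this into [0°, 360°): 291°.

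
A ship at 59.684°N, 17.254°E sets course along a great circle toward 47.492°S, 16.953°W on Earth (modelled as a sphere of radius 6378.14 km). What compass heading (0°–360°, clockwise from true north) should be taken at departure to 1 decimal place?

204.0°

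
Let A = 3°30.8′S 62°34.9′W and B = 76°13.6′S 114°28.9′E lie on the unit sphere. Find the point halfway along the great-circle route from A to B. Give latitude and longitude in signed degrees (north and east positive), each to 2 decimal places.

Central angle δ = 1.7495 rad. Interpolating on the sphere with fraction f = 0.5:
P = [sin((1−f)δ)·A + sin(fδ)·B] / sin δ = 0.7798·A + 0.7798·B in Cartesian coordinates,
giving P = (0.2815, -0.5220, -0.8052), i.e. latitude -53.63°, longitude -61.66°.

-53.63°, -61.66°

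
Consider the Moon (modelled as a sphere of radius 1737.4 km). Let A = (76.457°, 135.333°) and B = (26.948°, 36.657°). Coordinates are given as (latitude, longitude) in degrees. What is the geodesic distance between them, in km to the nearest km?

1997 km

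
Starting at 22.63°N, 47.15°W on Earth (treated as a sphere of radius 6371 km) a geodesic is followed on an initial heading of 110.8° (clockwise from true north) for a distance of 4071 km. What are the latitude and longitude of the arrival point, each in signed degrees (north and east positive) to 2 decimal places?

Angular distance δ = d/R = 4071/6371 = 0.63899 rad; initial bearing θ = 1.9338 rad.
sin φ₂ = sin φ₁ cos δ + cos φ₁ sin δ cos θ = (0.3848)(0.8027) + (0.9230)(0.5964)(-0.3551) = 0.1134, so φ₂ = 6.51°.
Δλ = atan2(sin θ sin δ cos φ₁, cos δ − sin φ₁ sin φ₂) = atan2(0.5146, 0.7591) = 34.134°.
λ₂ = -47.150° + 34.134° = -13.02°.

6.51°, -13.02°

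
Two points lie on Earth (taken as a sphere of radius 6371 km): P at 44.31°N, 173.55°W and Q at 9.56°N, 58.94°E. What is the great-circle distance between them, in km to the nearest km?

12040 km

In radians: φ₁ = 0.7734, φ₂ = 0.1669, Δλ = -127.510° = -2.2255 rad.
Haversine: a = sin²(Δφ/2) + cos φ₁ cos φ₂ sin²(Δλ/2) = 0.0892 + (0.7156)(0.9861)(0.8044) = 0.65682.
Central angle c = 2·arcsin(√a) = 1.88983 rad.
Distance = R·c = 6371 × 1.8898 ≈ 12040 km.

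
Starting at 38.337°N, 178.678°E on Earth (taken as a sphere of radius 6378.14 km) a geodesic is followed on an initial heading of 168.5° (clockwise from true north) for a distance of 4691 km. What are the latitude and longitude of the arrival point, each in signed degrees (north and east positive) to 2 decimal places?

-3.20°, -173.62°

Angular distance δ = d/R = 4691/6378.14 = 0.73548 rad; initial bearing θ = 2.9409 rad.
sin φ₂ = sin φ₁ cos δ + cos φ₁ sin δ cos θ = (0.6203)(0.7415) + (0.7844)(0.6709)(-0.9799) = -0.0558, so φ₂ = -3.20°.
Δλ = atan2(sin θ sin δ cos φ₁, cos δ − sin φ₁ sin φ₂) = atan2(0.1049, 0.7761) = 7.699°.
λ₂ = 178.678° + 7.699° = 186.38° → -173.62° after wrapping to (−180°, 180°].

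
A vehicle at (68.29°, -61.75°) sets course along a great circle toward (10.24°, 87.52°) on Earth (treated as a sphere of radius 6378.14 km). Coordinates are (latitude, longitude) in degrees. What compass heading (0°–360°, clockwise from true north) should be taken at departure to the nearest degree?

31°

Δλ = 149.270° = 2.6053 rad.
y = sin Δλ · cos φ₂ = (0.5110)(0.9841) = 0.5029
x = cos φ₁ sin φ₂ − sin φ₁ cos φ₂ cos Δλ = (0.3699)(0.1778) − (0.9291)(0.9841)(-0.8596) = 0.8517
θ = atan2(y, x) = 30.56°, so the bearing is 31°.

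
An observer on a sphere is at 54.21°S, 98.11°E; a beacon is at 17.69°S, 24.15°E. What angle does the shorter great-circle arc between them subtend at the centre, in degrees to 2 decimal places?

66.39°

Let φ₁ = -0.9461 rad, φ₂ = -0.3087 rad, and Δλ = -1.2908 rad.
Haversine: a = sin²(Δφ/2) + cos φ₁ cos φ₂ sin²(Δλ/2) = 0.0982 + (0.5848)(0.9527)(0.3618) = 0.29978.
Central angle c = 2·arcsin(√a) = 1.15880 rad.
So the angular separation is 66.39°.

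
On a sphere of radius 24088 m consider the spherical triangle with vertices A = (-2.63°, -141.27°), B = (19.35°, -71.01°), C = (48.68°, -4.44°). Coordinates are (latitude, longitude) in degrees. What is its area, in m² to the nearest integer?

423414223 m²

Side lengths (central angles): a = 1.0512, b = 2.1124, c = 1.2628 rad; semiperimeter s = 2.2132.
By l'Huilier's theorem, tan(E/4) = √[tan(s/2) tan((s−a)/2) tan((s−b)/2) tan((s−c)/2)], giving spherical excess E = 0.7297 rad.
Area = E·R² = 0.7297 × (24088)² ≈ 423414223 m².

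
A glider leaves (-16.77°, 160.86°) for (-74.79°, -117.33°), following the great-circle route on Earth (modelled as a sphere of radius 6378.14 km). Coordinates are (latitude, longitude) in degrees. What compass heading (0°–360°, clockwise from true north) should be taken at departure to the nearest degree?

Δλ = 81.810° = 1.4279 rad.
y = sin Δλ · cos φ₂ = (0.9898)(0.2624) = 0.2597
x = cos φ₁ sin φ₂ − sin φ₁ cos φ₂ cos Δλ = (0.9575)(-0.9650) − (-0.2885)(0.2624)(0.1425) = -0.9131
θ = atan2(y, x) = 164.13°, so the bearing is 164°.

164°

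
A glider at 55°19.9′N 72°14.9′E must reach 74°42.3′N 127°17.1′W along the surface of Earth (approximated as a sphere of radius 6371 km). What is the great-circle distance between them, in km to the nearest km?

5483 km

Let φ₁ = 0.9657 rad, φ₂ = 1.3038 rad, and Δλ = 2.8007 rad.
cos c = sin φ₁ sin φ₂ + cos φ₁ cos φ₂ cos Δλ = (0.8225)(0.9646) + (0.5688)(0.2638)(-0.9424) = 0.65191,
so c = arccos(0.65191) = 0.86069 rad.
Distance = R·c = 6371 × 0.8607 ≈ 5483 km.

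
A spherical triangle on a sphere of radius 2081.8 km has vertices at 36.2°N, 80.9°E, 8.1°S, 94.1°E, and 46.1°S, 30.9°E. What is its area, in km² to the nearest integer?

Side lengths (central angles): a = 1.1472, b = 1.6367, c = 0.8030 rad; semiperimeter s = 1.7934.
By l'Huilier's theorem, tan(E/4) = √[tan(s/2) tan((s−a)/2) tan((s−b)/2) tan((s−c)/2)], giving spherical excess E = 0.5302 rad.
Area = E·R² = 0.5302 × (2081.8)² ≈ 2297708 km².

2297708 km²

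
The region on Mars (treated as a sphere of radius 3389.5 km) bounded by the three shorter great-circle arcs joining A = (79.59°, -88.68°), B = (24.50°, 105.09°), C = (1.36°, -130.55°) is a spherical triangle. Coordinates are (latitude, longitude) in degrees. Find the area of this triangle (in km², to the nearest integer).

16488543 km²

Side lengths (central angles): a = 2.0985, b = 1.4123, c = 1.3200 rad; semiperimeter s = 2.4154.
By l'Huilier's theorem, tan(E/4) = √[tan(s/2) tan((s−a)/2) tan((s−b)/2) tan((s−c)/2)], giving spherical excess E = 1.4352 rad.
Area = E·R² = 1.4352 × (3389.5)² ≈ 16488543 km².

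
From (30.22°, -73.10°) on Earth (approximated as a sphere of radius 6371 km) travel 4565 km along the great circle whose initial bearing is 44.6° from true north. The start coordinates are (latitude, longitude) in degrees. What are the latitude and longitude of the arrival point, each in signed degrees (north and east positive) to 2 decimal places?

51.59°, -25.17°

Angular distance δ = d/R = 4565/6371 = 0.71653 rad; initial bearing θ = 0.7784 rad.
sin φ₂ = sin φ₁ cos δ + cos φ₁ sin δ cos θ = (0.5033)(0.7541) + (0.8641)(0.6568)(0.7120) = 0.7836, so φ₂ = 51.59°.
Δλ = atan2(sin θ sin δ cos φ₁, cos δ − sin φ₁ sin φ₂) = atan2(0.3985, 0.3597) = 47.931°.
λ₂ = -73.100° + 47.931° = -25.17°.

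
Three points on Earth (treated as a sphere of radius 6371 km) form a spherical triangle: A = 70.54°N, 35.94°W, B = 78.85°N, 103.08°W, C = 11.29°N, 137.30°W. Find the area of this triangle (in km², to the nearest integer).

6765248 km²

Side lengths (central angles): a = 1.2144, b = 1.4503, c = 0.3172 rad; semiperimeter s = 1.4910.
By l'Huilier's theorem, tan(E/4) = √[tan(s/2) tan((s−a)/2) tan((s−b)/2) tan((s−c)/2)], giving spherical excess E = 0.1667 rad.
Area = E·R² = 0.1667 × (6371)² ≈ 6765248 km².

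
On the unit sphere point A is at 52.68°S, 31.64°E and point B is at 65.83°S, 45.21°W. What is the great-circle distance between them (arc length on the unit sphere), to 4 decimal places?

In radians: φ₁ = -0.9194, φ₂ = -1.1490, Δλ = -76.850° = -1.3413 rad.
cos c = sin φ₁ sin φ₂ + cos φ₁ cos φ₂ cos Δλ = (-0.7953)(-0.9123) + (0.6063)(0.4094)(0.2275) = 0.78202,
so c = arccos(0.78202) = 0.67290 rad.
On the unit sphere the arc length equals the central angle: 0.6729.

0.6729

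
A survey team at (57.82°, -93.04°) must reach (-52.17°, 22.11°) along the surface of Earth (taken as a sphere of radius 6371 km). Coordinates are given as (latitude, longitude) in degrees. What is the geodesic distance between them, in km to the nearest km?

15994 km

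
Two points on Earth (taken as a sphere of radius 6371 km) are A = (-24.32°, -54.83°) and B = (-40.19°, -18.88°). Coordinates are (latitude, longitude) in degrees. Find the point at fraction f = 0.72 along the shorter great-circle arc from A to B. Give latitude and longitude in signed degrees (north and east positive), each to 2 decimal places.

-36.87°, -30.29°

Central angle δ = 0.5930 rad. Interpolating on the sphere with fraction f = 0.72:
P = [sin((1−f)δ)·A + sin(fδ)·B] / sin δ = 0.2957·A + 0.7410·B in Cartesian coordinates,
giving P = (0.6908, -0.4035, -0.6000), i.e. latitude -36.87°, longitude -30.29°.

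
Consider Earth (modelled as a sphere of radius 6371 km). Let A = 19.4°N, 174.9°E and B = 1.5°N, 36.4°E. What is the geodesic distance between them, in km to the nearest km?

14925 km

With latitudes φ₁ = 19.400°, φ₂ = 1.500° and longitude difference Δλ = -138.500°:
cos c = sin φ₁ sin φ₂ + cos φ₁ cos φ₂ cos Δλ = (0.3322)(0.0262) + (0.9432)(0.9997)(-0.7490) = -0.69749,
so c = arccos(-0.69749) = 2.34269 rad.
Distance = R·c = 6371 × 2.3427 ≈ 14925 km.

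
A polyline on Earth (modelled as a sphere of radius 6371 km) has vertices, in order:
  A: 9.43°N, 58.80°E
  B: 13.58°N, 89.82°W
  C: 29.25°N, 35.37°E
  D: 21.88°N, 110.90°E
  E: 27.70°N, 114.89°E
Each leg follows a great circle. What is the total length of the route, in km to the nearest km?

Leg A→B: central angle 2.4657 rad, distance 15709.3 km.
Leg B→C: central angle 1.9541 rad, distance 12449.8 km.
Leg C→D: central angle 1.1762 rad, distance 7493.8 km.
Leg D→E: central angle 0.1196 rad, distance 762.1 km.
Total: 15709.3 + 12449.8 + 7493.8 + 762.1 ≈ 36415 km.

36415 km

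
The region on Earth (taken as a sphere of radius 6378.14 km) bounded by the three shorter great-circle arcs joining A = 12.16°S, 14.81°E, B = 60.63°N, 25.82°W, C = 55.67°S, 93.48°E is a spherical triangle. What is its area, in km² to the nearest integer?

Side lengths (central angles): a = 2.5964, b = 1.2846, c = 1.3895 rad; semiperimeter s = 2.6353.
By l'Huilier's theorem, tan(E/4) = √[tan(s/2) tan((s−a)/2) tan((s−b)/2) tan((s−c)/2)], giving spherical excess E = 0.8201 rad.
Area = E·R² = 0.8201 × (6378.14)² ≈ 33360851 km².

33360851 km²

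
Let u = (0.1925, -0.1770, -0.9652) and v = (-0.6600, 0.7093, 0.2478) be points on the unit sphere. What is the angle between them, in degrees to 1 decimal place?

119.5°

u·v = -0.4918; |u| = 1.0000, |v| = 1.0001.
cos θ = (u·v)/(|u||v|) = -0.4917, so θ = 119.5°.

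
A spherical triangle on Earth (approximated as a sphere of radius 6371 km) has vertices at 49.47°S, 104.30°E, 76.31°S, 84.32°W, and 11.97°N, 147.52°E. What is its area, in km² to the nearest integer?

28470213 km²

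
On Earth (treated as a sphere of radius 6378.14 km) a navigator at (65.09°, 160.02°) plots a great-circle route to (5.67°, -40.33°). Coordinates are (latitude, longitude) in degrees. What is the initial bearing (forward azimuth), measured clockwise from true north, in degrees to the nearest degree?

21°

With φ₁ = 1.1360, φ₂ = 0.0990, Δλ = 2.7864 rad, the forward-azimuth formula gives
θ = atan2( sin Δλ cos φ₂ , cos φ₁ sin φ₂ − sin φ₁ cos φ₂ cos Δλ ) = atan2(0.3461, 0.8878) = 21.29°.
So the initial bearing is 21°.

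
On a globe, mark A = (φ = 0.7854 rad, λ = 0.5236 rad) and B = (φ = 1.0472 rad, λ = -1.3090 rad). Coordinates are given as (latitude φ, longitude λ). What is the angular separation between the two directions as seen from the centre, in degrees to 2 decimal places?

In radians: φ₁ = 0.7854, φ₂ = 1.0472, Δλ = -105.000° = -1.8326 rad.
cos c = sin φ₁ sin φ₂ + cos φ₁ cos φ₂ cos Δλ = (0.7071)(0.8660) + (0.7071)(0.5000)(-0.2588) = 0.52087,
so c = arccos(0.52087) = 1.02293 rad.
So the angular separation is 58.61°.

58.61°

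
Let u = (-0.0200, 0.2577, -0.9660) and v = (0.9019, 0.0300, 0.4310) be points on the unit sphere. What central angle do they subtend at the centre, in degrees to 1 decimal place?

u·v = -0.4267; |u| = 1.0000, |v| = 1.0000.
cos θ = (u·v)/(|u||v|) = -0.4266, so θ = 115.3°.

115.3°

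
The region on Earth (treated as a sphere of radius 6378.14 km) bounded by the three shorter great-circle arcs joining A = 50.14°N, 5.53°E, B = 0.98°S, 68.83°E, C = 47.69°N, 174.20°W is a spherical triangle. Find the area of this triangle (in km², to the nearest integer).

Side lengths (central angles): a = 1.8943, b = 1.4341, c = 1.2924 rad; semiperimeter s = 2.3104.
By l'Huilier's theorem, tan(E/4) = √[tan(s/2) tan((s−a)/2) tan((s−b)/2) tan((s−c)/2)], giving spherical excess E = 1.3598 rad.
Area = E·R² = 1.3598 × (6378.14)² ≈ 55316160 km².

55316160 km²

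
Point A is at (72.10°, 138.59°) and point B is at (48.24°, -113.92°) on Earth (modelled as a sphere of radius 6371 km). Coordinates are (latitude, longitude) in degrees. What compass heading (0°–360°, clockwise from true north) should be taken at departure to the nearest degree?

With φ₁ = 1.2584, φ₂ = 0.8419, Δλ = 1.8761 rad, the forward-azimuth formula gives
θ = atan2( sin Δλ cos φ₂ , cos φ₁ sin φ₂ − sin φ₁ cos φ₂ cos Δλ ) = atan2(0.6352, 0.4197) = 56.54°.
So the initial bearing is 57°.

57°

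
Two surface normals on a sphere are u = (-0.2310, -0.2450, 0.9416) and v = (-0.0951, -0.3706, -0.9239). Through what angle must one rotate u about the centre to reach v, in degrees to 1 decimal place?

139.2°

u·v = -0.7572; |u| = 1.0000, |v| = 1.0000.
cos θ = (u·v)/(|u||v|) = -0.7572, so θ = 139.2°.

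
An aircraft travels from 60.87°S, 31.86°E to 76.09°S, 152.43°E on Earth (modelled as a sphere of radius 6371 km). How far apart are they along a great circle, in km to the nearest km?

Let φ₁ = -1.0624 rad, φ₂ = -1.3280 rad, and Δλ = 2.1043 rad.
cos c = sin φ₁ sin φ₂ + cos φ₁ cos φ₂ cos Δλ = (-0.8735)(-0.9707) + (0.4868)(0.2404)(-0.5086) = 0.78838,
so c = arccos(0.78838) = 0.66262 rad.
Distance = R·c = 6371 × 0.6626 ≈ 4222 km.

4222 km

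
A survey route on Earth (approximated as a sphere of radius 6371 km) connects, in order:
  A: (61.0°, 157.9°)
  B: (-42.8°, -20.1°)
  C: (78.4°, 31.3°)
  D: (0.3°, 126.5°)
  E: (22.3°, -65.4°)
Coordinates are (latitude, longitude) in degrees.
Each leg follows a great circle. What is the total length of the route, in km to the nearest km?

59167 km

Leg A→B: central angle 2.8232 rad, distance 17986.9 km.
Leg B→C: central angle 2.1816 rad, distance 13898.9 km.
Leg C→D: central angle 1.5839 rad, distance 10091.0 km.
Leg D→E: central angle 2.6983 rad, distance 17190.6 km.
Total: 17986.9 + 13898.9 + 10091.0 + 17190.6 ≈ 59167 km.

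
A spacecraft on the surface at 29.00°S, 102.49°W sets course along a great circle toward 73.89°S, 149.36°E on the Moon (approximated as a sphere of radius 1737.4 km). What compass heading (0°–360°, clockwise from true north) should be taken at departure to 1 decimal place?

With φ₁ = -0.5061, φ₂ = -1.2896, Δλ = -1.8876 rad, the forward-azimuth formula gives
θ = atan2( sin Δλ cos φ₂ , cos φ₁ sin φ₂ − sin φ₁ cos φ₂ cos Δλ ) = atan2(-0.2637, -0.8822) = -163.36°.
Adding 360° brings this into [0°, 360°): 196.6°.

196.6°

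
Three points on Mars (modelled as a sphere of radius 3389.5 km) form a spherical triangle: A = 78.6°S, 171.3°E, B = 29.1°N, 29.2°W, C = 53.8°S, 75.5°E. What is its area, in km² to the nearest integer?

Side lengths (central angles): a = 2.1216, b = 0.6773, c = 2.2634 rad; semiperimeter s = 2.5312.
By l'Huilier's theorem, tan(E/4) = √[tan(s/2) tan((s−a)/2) tan((s−b)/2) tan((s−c)/2)], giving spherical excess E = 1.3251 rad.
Area = E·R² = 1.3251 × (3389.5)² ≈ 15223765 km².

15223765 km²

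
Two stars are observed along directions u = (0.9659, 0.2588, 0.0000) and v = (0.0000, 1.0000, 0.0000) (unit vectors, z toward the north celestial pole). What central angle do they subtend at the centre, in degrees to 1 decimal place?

75.0°

u·v = 0.2588; |u| = 1.0000, |v| = 1.0000.
cos θ = (u·v)/(|u||v|) = 0.2588, so θ = 75.0°.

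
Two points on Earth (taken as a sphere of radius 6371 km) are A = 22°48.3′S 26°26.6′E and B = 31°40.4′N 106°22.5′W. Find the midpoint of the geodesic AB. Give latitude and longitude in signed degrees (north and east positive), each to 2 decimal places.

Central angle δ = 2.3990 rad. Interpolating on the sphere with fraction f = 0.5:
P = [sin((1−f)δ)·A + sin(fδ)·B] / sin δ = 1.3781·A + 1.3781·B in Cartesian coordinates,
giving P = (0.8068, -0.5596, 0.1895), i.e. latitude 10.92°, longitude -34.74°.

10.92°, -34.74°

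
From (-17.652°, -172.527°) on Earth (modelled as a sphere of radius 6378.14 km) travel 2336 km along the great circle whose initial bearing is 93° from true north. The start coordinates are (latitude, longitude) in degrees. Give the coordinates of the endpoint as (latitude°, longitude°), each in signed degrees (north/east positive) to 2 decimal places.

Angular distance δ = d/R = 2336/6378.14 = 0.36625 rad; initial bearing θ = 1.6232 rad.
sin φ₂ = sin φ₁ cos δ + cos φ₁ sin δ cos θ = (-0.3032)(0.9337) + (0.9529)(0.3581)(-0.0523) = -0.3010, so φ₂ = -17.52°.
Δλ = atan2(sin θ sin δ cos φ₁, cos δ − sin φ₁ sin φ₂) = atan2(0.3408, 0.8424) = 22.025°.
λ₂ = -172.527° + 22.025° = -150.50°.

-17.52°, -150.50°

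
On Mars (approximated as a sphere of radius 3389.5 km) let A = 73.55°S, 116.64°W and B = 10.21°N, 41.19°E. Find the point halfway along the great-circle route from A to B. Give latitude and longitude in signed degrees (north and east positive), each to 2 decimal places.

-46.97°, 32.77°

Central angle δ = 2.0132 rad. Interpolating on the sphere with fraction f = 0.5:
P = [sin((1−f)δ)·A + sin(fδ)·B] / sin δ = 0.9350·A + 0.9350·B in Cartesian coordinates,
giving P = (0.5738, 0.3693, -0.7310), i.e. latitude -46.97°, longitude 32.77°.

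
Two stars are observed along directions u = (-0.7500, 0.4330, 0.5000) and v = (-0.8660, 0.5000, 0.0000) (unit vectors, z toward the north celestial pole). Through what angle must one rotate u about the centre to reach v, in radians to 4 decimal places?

0.5236 rad

u·v = 0.8660; |u| = 1.0000, |v| = 1.0000.
cos θ = (u·v)/(|u||v|) = 0.8660, so θ = 0.5236 rad.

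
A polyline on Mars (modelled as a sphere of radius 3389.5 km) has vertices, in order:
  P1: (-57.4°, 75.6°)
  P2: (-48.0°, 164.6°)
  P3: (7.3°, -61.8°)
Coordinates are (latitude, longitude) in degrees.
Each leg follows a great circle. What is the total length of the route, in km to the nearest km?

10311 km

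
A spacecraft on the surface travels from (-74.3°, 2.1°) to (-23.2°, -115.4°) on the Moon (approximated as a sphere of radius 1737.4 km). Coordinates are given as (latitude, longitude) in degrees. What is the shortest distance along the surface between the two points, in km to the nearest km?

2264 km

Let φ₁ = -1.2968 rad, φ₂ = -0.4049 rad, and Δλ = -2.0508 rad.
Haversine: a = sin²(Δφ/2) + cos φ₁ cos φ₂ sin²(Δλ/2) = 0.1860 + (0.2706)(0.9191)(0.7309) = 0.36780.
Central angle c = 2·arcsin(√a) = 1.30322 rad.
Distance = R·c = 1737.4 × 1.3032 ≈ 2264 km.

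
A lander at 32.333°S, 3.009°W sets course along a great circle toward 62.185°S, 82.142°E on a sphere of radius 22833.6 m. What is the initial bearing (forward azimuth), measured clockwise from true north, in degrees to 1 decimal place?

Δλ = 85.151° = 1.4862 rad.
y = sin Δλ · cos φ₂ = (0.9964)(0.4666) = 0.4649
x = cos φ₁ sin φ₂ − sin φ₁ cos φ₂ cos Δλ = (0.8450)(-0.8845) − (-0.5348)(0.4666)(0.0845) = -0.7262
θ = atan2(y, x) = 147.37°, so the bearing is 147.4°.

147.4°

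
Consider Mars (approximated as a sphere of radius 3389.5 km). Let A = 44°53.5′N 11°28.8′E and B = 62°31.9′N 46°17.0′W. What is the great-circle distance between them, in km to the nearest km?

2178 km

In radians: φ₁ = 0.7835, φ₂ = 1.0914, Δλ = -57.763° = -1.0082 rad.
cos c = sin φ₁ sin φ₂ + cos φ₁ cos φ₂ cos Δλ = (0.7058)(0.8873) + (0.7084)(0.4613)(0.5334) = 0.80051,
so c = arccos(0.80051) = 0.64265 rad.
Distance = R·c = 3389.5 × 0.6426 ≈ 2178 km.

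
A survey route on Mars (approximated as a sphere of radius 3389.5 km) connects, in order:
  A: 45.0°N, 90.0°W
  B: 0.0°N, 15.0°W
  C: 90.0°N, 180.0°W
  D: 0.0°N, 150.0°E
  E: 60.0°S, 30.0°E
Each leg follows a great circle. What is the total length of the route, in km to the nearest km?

Leg A→B: central angle 1.3867 rad, distance 4700.4 km.
Leg B→C: central angle 1.5708 rad, distance 5324.2 km.
Leg C→D: central angle 1.5708 rad, distance 5324.2 km.
Leg D→E: central angle 1.8235 rad, distance 6180.7 km.
Total: 4700.4 + 5324.2 + 5324.2 + 6180.7 ≈ 21529 km.

21529 km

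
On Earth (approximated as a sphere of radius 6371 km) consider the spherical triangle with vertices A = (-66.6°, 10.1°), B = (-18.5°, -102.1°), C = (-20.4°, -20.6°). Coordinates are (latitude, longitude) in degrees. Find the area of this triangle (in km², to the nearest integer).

Side lengths (central angles): a = 1.3264, b = 0.8763, c = 1.4213 rad; semiperimeter s = 1.8120.
By l'Huilier's theorem, tan(E/4) = √[tan(s/2) tan((s−a)/2) tan((s−b)/2) tan((s−c)/2)], giving spherical excess E = 0.7037 rad.
Area = E·R² = 0.7037 × (6371)² ≈ 28561267 km².

28561267 km²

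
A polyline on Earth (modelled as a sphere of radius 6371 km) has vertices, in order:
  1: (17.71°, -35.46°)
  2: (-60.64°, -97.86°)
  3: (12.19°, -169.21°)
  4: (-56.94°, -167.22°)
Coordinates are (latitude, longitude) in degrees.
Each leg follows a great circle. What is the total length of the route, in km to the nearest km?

Leg 1→2: central angle 1.6196 rad, distance 10318.2 km.
Leg 2→3: central angle 1.6016 rad, distance 10203.7 km.
Leg 3→4: central angle 1.2069 rad, distance 7689.1 km.
Total: 10318.2 + 10203.7 + 7689.1 ≈ 28211 km.

28211 km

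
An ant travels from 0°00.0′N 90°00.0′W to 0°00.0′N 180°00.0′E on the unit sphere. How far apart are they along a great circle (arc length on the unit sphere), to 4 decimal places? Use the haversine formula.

In radians: φ₁ = 0.0000, φ₂ = 0.0000, Δλ = -90.000° = -1.5708 rad.
Haversine: a = sin²(Δφ/2) + cos φ₁ cos φ₂ sin²(Δλ/2) = 0.0000 + (1.0000)(1.0000)(0.5000) = 0.50000.
Central angle c = 2·arcsin(√a) = 1.57080 rad.
On the unit sphere the arc length equals the central angle: 1.5708.

1.5708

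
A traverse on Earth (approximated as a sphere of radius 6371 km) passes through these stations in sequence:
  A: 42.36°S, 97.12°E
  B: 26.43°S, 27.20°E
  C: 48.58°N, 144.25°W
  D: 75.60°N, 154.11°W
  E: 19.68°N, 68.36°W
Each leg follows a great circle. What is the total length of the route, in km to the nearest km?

34725 km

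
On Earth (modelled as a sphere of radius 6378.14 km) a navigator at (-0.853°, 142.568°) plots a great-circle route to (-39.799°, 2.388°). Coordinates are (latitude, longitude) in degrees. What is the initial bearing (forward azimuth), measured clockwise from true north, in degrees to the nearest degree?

217°

Δλ = -140.180° = -2.4466 rad.
y = sin Δλ · cos φ₂ = (-0.6404)(0.7683) = -0.4920
x = cos φ₁ sin φ₂ − sin φ₁ cos φ₂ cos Δλ = (0.9999)(-0.6401) − (-0.0149)(0.7683)(-0.7681) = -0.6488
θ = atan2(y, x) = -142.83°; adding 360° gives 217°.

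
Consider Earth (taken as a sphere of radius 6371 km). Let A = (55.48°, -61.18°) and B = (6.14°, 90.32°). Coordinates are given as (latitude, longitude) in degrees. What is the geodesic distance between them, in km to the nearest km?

Let φ₁ = 0.9683 rad, φ₂ = 0.1072 rad, and Δλ = 2.6442 rad.
Haversine: a = sin²(Δφ/2) + cos φ₁ cos φ₂ sin²(Δλ/2) = 0.1742 + (0.5667)(0.9943)(0.9394) = 0.70352.
Central angle c = 2·arcsin(√a) = 1.99000 rad.
Distance = R·c = 6371 × 1.9900 ≈ 12678 km.

12678 km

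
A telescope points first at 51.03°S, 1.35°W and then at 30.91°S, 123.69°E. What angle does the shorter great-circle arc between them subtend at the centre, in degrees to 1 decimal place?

84.9°

Let φ₁ = -0.8906 rad, φ₂ = -0.5395 rad, and Δλ = 2.1824 rad.
cos c = sin φ₁ sin φ₂ + cos φ₁ cos φ₂ cos Δλ = (-0.7775)(-0.5137) + (0.6289)(0.8580)(-0.5741) = 0.08958,
so c = arccos(0.08958) = 1.48110 rad.
So the angular separation is 84.9°.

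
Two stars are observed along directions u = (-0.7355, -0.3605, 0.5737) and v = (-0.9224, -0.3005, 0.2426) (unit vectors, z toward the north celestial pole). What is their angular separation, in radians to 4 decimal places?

u·v = 0.9259; |u| = 1.0000, |v| = 1.0000.
cos θ = (u·v)/(|u||v|) = 0.9259, so θ = 0.3873 rad.

0.3873 rad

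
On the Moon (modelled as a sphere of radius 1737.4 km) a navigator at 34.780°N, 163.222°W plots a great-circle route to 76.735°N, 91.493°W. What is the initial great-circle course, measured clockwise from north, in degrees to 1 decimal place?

16.0°

With φ₁ = 0.6070, φ₂ = 1.3393, Δλ = 1.2519 rad, the forward-azimuth formula gives
θ = atan2( sin Δλ cos φ₂ , cos φ₁ sin φ₂ − sin φ₁ cos φ₂ cos Δλ ) = atan2(0.2179, 0.7584) = 16.03°.
So the initial bearing is 16.0°.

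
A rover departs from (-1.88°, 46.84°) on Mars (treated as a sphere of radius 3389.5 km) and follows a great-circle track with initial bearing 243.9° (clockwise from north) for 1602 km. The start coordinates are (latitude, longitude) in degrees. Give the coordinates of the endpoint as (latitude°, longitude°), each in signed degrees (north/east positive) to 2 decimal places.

-13.26°, 22.00°

Angular distance δ = d/R = 1602/3389.5 = 0.47264 rad; initial bearing θ = 4.2569 rad.
sin φ₂ = sin φ₁ cos δ + cos φ₁ sin δ cos θ = (-0.0328)(0.8904) + (0.9995)(0.4552)(-0.4399) = -0.2294, so φ₂ = -13.26°.
Δλ = atan2(sin θ sin δ cos φ₁, cos δ − sin φ₁ sin φ₂) = atan2(-0.4086, 0.8828) = -24.835°.
λ₂ = 46.840° − 24.835° = 22.00°.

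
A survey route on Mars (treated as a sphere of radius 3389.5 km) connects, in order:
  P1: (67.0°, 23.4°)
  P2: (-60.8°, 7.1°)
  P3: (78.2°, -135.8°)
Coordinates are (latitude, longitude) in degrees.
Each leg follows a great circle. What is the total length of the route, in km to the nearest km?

Leg P1→P2: central angle 2.2403 rad, distance 7593.4 km.
Leg P2→P3: central angle 2.7764 rad, distance 9410.5 km.
Total: 7593.4 + 9410.5 ≈ 17004 km.

17004 km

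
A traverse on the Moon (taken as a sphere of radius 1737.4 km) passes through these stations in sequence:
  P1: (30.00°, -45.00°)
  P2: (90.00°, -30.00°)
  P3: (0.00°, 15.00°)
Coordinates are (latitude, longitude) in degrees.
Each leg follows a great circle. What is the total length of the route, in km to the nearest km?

4549 km

Leg P1→P2: central angle 1.0472 rad, distance 1819.4 km.
Leg P2→P3: central angle 1.5708 rad, distance 2729.1 km.
Total: 1819.4 + 2729.1 ≈ 4549 km.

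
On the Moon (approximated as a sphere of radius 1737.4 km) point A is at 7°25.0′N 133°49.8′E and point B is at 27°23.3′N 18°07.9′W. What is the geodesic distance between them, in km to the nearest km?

4120 km

In radians: φ₁ = 0.1294, φ₂ = 0.4780, Δλ = -151.962° = -2.6522 rad.
cos c = sin φ₁ sin φ₂ + cos φ₁ cos φ₂ cos Δλ = (0.1291)(0.4600) + (0.9916)(0.8879)(-0.8826) = -0.71776,
so c = arccos(-0.71776) = 2.37138 rad.
Distance = R·c = 1737.4 × 2.3714 ≈ 4120 km.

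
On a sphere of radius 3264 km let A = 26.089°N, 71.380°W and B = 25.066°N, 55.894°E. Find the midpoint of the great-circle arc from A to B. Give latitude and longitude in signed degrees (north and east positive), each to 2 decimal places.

47.15°, -7.25°

Central angle δ = 1.8822 rad. Interpolating on the sphere with fraction f = 0.5:
P = [sin((1−f)δ)·A + sin(fδ)·B] / sin δ = 0.8490·A + 0.8490·B in Cartesian coordinates,
giving P = (0.6747, -0.0858, 0.7331), i.e. latitude 47.15°, longitude -7.25°.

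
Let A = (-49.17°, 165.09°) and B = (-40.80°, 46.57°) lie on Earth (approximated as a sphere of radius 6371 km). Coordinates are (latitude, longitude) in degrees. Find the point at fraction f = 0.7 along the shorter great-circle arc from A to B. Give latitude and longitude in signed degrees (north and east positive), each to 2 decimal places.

-56.79°, 71.13°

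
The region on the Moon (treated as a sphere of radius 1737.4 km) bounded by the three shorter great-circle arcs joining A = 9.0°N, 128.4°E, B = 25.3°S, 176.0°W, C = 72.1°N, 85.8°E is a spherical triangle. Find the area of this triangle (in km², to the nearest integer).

Side lengths (central angles): a = 2.0334, b = 1.1893, c = 1.1178 rad; semiperimeter s = 2.1703.
By l'Huilier's theorem, tan(E/4) = √[tan(s/2) tan((s−a)/2) tan((s−b)/2) tan((s−c)/2)], giving spherical excess E = 0.7922 rad.
Area = E·R² = 0.7922 × (1737.4)² ≈ 2391299 km².

2391299 km²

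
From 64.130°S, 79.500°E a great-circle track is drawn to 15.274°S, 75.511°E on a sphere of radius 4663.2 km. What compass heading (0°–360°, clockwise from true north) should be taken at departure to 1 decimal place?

With φ₁ = -1.1193, φ₂ = -0.2666, Δλ = -0.0696 rad, the forward-azimuth formula gives
θ = atan2( sin Δλ cos φ₂ , cos φ₁ sin φ₂ − sin φ₁ cos φ₂ cos Δλ ) = atan2(-0.0671, 0.7510) = -5.11°.
Adding 360° brings this into [0°, 360°): 354.9°.

354.9°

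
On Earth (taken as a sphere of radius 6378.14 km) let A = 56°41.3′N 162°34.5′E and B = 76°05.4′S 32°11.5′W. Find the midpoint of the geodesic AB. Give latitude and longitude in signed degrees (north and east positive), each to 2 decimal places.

-22.70°, 173.52°

The central angle between A and B is δ = 2.7901 rad.
With f = 0.5, the slerp weights are sin((1−f)δ)/sin δ = 2.8595 and sin(fδ)/sin δ = 2.8595.
Weighted sum of the unit vectors: (2.8595)·(-0.5240,0.1645,0.8357) + (2.8595)·(0.2034,-0.1281,-0.9707) = (-0.9166, 0.1041, -0.3860).
Converting back: φ = atan2(z, √(x²+y²)) = -22.70°, λ = atan2(y, x) = 173.52°.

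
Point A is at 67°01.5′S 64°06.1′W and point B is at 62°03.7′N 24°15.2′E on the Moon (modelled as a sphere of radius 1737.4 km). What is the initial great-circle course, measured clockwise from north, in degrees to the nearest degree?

53°

Δλ = 88.355° = 1.5421 rad.
y = sin Δλ · cos φ₂ = (0.9996)(0.4685) = 0.4683
x = cos φ₁ sin φ₂ − sin φ₁ cos φ₂ cos Δλ = (0.3903)(0.8835) − (-0.9207)(0.4685)(0.0287) = 0.3572
θ = atan2(y, x) = 52.67°, so the bearing is 53°.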